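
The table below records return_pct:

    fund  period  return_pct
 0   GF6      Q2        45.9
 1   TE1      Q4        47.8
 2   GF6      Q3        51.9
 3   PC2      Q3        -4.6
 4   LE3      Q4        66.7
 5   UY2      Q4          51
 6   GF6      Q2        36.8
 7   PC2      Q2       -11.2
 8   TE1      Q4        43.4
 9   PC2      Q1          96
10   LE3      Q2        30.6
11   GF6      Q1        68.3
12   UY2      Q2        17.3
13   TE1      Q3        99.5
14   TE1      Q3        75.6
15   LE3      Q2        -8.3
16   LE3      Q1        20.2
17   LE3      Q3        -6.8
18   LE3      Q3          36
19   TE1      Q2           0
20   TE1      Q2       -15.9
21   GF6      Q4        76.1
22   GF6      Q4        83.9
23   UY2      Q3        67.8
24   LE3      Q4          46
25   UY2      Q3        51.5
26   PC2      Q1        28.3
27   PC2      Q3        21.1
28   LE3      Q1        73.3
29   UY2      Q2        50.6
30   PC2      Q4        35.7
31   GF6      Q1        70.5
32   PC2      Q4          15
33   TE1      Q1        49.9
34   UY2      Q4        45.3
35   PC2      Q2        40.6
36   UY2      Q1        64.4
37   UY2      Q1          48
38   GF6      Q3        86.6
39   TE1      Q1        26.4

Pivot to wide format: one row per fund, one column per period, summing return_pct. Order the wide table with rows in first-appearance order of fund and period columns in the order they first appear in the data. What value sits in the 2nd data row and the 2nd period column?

91.2

With rows in first-appearance order of fund, row 2 is fund=TE1. period columns in first-appearance order: Q2, Q4, Q3, Q1; column 2 is Q4.
Long rows with fund=TE1, period=Q4: 47.8 + 43.4 = 91.2.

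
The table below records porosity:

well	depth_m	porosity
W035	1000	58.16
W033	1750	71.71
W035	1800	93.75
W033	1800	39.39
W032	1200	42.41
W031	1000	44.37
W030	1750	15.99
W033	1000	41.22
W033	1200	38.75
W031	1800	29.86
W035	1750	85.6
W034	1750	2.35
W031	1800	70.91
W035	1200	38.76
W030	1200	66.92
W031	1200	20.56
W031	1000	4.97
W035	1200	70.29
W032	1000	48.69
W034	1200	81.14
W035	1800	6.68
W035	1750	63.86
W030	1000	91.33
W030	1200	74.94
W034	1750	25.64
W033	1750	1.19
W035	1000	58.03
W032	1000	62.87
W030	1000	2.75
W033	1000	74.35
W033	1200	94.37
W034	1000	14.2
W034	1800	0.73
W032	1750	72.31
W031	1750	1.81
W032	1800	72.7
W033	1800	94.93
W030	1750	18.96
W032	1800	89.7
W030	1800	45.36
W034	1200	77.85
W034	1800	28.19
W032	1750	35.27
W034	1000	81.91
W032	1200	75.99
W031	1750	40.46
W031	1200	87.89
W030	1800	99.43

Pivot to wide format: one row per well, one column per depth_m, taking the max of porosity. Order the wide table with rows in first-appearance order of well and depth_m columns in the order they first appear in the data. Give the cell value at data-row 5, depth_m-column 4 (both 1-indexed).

74.94

With rows in first-appearance order of well, row 5 is well=W030. depth_m columns in first-appearance order: 1000, 1750, 1800, 1200; column 4 is 1200.
Long rows with well=W030, depth_m=1200: max(66.92, 74.94) = 74.94.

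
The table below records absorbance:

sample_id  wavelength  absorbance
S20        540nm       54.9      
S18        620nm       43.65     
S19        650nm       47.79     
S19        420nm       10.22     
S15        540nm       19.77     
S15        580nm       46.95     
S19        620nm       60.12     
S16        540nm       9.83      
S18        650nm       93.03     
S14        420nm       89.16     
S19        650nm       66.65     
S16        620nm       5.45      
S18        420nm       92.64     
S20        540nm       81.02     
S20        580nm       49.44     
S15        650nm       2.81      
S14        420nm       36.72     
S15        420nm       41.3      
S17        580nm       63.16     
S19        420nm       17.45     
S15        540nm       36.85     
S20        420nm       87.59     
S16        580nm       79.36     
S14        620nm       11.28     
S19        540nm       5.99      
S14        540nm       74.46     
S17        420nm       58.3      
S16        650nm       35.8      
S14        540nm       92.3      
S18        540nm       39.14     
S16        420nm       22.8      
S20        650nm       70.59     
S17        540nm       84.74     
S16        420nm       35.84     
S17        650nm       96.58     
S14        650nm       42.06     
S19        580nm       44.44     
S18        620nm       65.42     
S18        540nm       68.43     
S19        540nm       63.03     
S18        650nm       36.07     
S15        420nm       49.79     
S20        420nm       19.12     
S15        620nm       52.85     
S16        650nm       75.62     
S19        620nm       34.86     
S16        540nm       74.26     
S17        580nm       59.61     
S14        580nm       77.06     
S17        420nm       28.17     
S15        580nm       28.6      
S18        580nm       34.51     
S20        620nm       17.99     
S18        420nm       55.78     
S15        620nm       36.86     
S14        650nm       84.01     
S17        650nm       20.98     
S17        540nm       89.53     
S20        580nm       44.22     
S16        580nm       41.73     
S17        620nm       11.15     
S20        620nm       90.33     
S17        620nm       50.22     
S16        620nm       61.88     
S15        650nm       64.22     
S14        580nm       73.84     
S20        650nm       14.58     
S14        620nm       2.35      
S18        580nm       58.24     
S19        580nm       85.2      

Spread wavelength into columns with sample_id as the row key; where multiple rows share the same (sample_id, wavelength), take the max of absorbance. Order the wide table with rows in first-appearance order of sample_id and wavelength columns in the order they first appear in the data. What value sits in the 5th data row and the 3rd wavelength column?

75.62

With rows in first-appearance order of sample_id, row 5 is sample_id=S16. wavelength columns in first-appearance order: 540nm, 620nm, 650nm, 420nm, 580nm; column 3 is 650nm.
Long rows with sample_id=S16, wavelength=650nm: max(35.8, 75.62) = 75.62.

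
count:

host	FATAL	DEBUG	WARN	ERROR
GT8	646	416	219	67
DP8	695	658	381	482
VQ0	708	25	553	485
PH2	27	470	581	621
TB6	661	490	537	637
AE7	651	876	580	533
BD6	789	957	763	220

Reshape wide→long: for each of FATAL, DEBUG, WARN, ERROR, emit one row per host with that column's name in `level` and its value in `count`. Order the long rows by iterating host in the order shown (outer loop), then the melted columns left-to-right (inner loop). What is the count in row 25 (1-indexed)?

789

28 rows total (7 × 4). Row 25: index ⌊(25-1)/4⌋ = 6 into host → BD6; (25-1) mod 4 = 0 into the melted columns → FATAL.
So row 25 is (BD6, FATAL, 789); count = 789.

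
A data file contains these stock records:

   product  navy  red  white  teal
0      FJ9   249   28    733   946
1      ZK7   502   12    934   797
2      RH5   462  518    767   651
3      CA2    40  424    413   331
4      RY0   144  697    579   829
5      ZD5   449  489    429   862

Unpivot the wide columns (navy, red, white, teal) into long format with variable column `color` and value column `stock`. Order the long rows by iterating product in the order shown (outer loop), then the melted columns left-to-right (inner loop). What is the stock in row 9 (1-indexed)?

462

24 rows total (6 × 4). Row 9: index ⌊(9-1)/4⌋ = 2 into product → RH5; (9-1) mod 4 = 0 into the melted columns → navy.
So row 9 is (RH5, navy, 462); stock = 462.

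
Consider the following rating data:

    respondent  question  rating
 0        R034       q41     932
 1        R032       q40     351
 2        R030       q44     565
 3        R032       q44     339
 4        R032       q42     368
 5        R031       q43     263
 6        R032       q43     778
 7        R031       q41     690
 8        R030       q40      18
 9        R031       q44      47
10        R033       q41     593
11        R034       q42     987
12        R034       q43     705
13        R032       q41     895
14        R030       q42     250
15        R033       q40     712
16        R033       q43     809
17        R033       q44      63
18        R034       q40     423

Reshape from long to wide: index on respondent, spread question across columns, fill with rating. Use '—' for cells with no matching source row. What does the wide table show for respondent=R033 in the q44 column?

The long row with respondent=R033, question=q44 has rating=63.

63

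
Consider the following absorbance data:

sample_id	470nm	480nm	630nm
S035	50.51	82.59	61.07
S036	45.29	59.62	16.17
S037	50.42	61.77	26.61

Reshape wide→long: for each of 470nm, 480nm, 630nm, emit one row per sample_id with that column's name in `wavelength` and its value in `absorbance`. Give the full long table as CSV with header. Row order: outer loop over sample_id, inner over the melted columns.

Each (sample_id, column) pair becomes one row: 3 × 3 = 9 rows.
For example, (S035, 470nm) → absorbance=50.51.

sample_id,wavelength,absorbance
S035,470nm,50.51
S035,480nm,82.59
S035,630nm,61.07
S036,470nm,45.29
S036,480nm,59.62
S036,630nm,16.17
S037,470nm,50.42
S037,480nm,61.77
S037,630nm,26.61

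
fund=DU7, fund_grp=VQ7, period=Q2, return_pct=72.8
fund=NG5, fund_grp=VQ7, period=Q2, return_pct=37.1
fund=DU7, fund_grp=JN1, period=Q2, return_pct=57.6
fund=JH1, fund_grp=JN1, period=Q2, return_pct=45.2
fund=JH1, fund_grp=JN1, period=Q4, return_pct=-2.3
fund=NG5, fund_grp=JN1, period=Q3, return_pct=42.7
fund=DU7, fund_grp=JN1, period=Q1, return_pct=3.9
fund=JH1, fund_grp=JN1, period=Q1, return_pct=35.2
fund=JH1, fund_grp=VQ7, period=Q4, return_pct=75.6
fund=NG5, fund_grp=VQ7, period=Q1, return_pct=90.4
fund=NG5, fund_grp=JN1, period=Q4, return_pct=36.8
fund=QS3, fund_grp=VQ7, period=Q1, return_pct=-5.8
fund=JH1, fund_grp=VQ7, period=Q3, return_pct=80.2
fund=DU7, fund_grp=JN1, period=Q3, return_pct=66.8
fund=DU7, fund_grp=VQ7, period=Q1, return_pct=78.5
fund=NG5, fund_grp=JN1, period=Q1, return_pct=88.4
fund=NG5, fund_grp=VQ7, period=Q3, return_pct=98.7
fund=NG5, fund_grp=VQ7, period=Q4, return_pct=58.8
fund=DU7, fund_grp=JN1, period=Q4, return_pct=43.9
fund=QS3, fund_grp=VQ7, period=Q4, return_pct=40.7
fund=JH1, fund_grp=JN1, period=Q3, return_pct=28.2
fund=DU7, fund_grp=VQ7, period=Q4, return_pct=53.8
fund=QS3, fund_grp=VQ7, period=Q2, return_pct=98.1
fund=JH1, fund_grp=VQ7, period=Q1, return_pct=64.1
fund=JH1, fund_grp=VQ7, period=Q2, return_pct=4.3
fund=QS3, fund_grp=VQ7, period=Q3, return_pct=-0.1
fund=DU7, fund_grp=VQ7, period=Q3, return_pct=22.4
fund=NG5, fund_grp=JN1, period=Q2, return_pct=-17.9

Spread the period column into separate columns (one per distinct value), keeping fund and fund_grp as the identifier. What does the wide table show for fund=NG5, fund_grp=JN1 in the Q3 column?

Wide layout: rows indexed by fund and fund_grp, columns are the 4 distinct period values (Q2, Q4, Q3, Q1).
Cell (fund=NG5, fund_grp=JN1, period=Q3) draws from the long row where fund=NG5, fund_grp=JN1 and period=Q3, which has return_pct=42.7.

42.7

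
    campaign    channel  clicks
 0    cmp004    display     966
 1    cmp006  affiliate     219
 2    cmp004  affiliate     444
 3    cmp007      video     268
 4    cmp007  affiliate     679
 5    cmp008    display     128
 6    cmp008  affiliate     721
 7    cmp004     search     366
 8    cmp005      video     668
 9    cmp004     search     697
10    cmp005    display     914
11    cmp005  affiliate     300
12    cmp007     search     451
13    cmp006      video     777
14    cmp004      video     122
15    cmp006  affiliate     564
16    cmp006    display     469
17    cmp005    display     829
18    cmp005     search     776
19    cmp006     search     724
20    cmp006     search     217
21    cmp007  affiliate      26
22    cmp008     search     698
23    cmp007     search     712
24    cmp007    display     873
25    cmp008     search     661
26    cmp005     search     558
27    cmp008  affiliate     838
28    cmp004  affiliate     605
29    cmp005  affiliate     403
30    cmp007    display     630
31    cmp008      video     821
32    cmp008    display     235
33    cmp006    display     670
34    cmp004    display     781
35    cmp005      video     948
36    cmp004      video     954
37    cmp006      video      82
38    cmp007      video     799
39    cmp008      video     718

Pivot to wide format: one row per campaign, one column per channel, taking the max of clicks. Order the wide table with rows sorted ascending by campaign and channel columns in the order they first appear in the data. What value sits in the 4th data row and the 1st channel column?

With rows sorted ascending by campaign, row 4 is campaign=cmp007. channel columns in first-appearance order: display, affiliate, video, search; column 1 is display.
Long rows with campaign=cmp007, channel=display: max(873, 630) = 873.

873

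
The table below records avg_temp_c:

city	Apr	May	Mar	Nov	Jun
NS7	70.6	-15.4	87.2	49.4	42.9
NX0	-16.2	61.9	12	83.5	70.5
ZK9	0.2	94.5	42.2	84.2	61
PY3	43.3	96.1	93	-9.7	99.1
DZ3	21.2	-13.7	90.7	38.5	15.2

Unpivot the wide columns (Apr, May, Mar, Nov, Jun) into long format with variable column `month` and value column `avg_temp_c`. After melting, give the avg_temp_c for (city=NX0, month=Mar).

Unpivoting turns each (city, wide-column) pair into one long row.
The wide cell at row NX0, column Mar holds 12, so the long row (NX0, Mar) has avg_temp_c=12.

12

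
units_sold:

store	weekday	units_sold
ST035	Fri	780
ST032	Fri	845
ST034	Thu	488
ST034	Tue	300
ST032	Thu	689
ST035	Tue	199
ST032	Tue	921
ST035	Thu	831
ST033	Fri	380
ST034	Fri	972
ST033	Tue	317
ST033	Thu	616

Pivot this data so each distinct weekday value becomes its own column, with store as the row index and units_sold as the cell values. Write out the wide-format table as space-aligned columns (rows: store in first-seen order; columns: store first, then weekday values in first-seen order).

Columns: store plus the 3 distinct weekday values (Fri, Thu, Tue).
For example, row ST035 column Fri takes units_sold=780 from the long row (ST035, Fri).

store  Fri  Thu  Tue
ST035  780  831  199
ST032  845  689  921
ST034  972  488  300
ST033  380  616  317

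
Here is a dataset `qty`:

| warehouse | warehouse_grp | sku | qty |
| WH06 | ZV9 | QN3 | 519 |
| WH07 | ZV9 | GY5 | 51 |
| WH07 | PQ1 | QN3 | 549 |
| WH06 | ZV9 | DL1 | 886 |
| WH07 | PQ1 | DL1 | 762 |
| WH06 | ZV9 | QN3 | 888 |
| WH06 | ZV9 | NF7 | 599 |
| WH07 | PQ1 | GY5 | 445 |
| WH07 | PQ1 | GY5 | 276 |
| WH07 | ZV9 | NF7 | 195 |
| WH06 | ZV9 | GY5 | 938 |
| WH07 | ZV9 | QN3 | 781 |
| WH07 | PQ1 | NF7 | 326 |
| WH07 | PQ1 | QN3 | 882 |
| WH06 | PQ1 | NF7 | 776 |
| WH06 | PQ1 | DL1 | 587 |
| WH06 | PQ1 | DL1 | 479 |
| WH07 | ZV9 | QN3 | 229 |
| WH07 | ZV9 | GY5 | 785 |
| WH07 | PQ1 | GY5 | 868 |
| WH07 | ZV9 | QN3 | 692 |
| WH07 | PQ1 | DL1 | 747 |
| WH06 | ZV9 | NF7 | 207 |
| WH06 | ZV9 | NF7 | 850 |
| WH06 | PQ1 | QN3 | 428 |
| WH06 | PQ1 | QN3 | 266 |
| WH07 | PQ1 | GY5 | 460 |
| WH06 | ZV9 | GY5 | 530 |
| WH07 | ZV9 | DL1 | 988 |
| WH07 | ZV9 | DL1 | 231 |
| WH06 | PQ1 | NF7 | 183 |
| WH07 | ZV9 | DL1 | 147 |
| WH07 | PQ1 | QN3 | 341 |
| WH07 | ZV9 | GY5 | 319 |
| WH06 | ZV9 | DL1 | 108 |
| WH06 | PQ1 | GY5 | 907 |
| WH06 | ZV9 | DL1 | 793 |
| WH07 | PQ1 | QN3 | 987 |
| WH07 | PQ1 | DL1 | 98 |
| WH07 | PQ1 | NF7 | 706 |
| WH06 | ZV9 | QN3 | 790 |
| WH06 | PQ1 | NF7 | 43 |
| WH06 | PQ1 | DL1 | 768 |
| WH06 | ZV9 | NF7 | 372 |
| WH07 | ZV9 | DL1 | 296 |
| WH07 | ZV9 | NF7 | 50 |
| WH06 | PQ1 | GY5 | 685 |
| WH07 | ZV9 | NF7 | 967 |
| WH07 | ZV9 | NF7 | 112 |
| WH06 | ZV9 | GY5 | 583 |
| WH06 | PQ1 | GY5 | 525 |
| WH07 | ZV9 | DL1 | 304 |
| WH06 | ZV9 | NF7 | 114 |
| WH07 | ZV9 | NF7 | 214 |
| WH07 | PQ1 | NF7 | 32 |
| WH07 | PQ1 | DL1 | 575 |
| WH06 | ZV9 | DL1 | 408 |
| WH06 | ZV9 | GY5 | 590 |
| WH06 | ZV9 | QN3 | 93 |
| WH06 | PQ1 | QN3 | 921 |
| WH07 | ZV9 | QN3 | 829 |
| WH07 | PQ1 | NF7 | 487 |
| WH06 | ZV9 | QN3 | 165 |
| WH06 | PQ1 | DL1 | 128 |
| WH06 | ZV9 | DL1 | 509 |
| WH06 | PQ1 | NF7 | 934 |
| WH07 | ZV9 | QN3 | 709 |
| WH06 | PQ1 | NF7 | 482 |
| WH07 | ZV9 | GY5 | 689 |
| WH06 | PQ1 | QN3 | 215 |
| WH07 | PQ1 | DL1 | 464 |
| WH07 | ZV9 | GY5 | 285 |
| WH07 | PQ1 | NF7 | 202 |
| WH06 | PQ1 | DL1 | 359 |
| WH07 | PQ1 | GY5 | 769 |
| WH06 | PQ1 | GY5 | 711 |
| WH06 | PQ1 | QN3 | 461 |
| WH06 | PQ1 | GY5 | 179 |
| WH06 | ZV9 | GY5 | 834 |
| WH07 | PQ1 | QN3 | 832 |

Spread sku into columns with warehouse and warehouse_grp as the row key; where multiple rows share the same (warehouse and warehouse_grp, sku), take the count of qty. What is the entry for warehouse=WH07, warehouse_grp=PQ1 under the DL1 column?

Rows with warehouse=WH07, warehouse_grp=PQ1 and sku=DL1: qty values are 762, 747, 98, 575, 464.
5 rows match — count = 5.

5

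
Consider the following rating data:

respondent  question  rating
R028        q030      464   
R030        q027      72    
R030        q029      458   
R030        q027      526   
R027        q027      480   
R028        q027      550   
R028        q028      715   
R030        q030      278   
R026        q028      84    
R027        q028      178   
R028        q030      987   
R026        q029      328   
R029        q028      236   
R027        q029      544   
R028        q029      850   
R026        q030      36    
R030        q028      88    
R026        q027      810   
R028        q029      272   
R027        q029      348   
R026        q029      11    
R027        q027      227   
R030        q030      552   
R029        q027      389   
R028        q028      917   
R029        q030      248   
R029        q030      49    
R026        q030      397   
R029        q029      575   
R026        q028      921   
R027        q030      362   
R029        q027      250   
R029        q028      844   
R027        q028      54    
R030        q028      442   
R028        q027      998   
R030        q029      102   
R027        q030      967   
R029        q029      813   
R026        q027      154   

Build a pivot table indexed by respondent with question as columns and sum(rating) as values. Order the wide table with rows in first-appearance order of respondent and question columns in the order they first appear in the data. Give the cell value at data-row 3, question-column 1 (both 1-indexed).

1329

With rows in first-appearance order of respondent, row 3 is respondent=R027. question columns in first-appearance order: q030, q027, q029, q028; column 1 is q030.
Long rows with respondent=R027, question=q030: 362 + 967 = 1329.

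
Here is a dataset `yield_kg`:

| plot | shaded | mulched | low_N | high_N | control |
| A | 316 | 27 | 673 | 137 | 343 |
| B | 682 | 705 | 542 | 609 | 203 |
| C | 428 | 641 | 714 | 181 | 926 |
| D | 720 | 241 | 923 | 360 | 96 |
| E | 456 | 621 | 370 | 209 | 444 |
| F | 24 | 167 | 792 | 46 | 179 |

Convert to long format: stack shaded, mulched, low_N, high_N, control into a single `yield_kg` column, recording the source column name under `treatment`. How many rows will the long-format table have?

6 plot values × 5 melted columns = 30 rows.

30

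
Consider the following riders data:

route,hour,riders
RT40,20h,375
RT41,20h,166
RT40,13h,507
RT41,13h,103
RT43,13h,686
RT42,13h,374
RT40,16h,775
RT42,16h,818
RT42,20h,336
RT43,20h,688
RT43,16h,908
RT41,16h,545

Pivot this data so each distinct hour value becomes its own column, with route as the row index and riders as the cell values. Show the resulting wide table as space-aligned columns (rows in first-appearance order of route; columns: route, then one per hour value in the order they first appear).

Columns: route plus the 3 distinct hour values (20h, 13h, 16h).
For example, row RT40 column 20h takes riders=375 from the long row (RT40, 20h).

route  20h  13h  16h
RT40   375  507  775
RT41   166  103  545
RT43   688  686  908
RT42   336  374  818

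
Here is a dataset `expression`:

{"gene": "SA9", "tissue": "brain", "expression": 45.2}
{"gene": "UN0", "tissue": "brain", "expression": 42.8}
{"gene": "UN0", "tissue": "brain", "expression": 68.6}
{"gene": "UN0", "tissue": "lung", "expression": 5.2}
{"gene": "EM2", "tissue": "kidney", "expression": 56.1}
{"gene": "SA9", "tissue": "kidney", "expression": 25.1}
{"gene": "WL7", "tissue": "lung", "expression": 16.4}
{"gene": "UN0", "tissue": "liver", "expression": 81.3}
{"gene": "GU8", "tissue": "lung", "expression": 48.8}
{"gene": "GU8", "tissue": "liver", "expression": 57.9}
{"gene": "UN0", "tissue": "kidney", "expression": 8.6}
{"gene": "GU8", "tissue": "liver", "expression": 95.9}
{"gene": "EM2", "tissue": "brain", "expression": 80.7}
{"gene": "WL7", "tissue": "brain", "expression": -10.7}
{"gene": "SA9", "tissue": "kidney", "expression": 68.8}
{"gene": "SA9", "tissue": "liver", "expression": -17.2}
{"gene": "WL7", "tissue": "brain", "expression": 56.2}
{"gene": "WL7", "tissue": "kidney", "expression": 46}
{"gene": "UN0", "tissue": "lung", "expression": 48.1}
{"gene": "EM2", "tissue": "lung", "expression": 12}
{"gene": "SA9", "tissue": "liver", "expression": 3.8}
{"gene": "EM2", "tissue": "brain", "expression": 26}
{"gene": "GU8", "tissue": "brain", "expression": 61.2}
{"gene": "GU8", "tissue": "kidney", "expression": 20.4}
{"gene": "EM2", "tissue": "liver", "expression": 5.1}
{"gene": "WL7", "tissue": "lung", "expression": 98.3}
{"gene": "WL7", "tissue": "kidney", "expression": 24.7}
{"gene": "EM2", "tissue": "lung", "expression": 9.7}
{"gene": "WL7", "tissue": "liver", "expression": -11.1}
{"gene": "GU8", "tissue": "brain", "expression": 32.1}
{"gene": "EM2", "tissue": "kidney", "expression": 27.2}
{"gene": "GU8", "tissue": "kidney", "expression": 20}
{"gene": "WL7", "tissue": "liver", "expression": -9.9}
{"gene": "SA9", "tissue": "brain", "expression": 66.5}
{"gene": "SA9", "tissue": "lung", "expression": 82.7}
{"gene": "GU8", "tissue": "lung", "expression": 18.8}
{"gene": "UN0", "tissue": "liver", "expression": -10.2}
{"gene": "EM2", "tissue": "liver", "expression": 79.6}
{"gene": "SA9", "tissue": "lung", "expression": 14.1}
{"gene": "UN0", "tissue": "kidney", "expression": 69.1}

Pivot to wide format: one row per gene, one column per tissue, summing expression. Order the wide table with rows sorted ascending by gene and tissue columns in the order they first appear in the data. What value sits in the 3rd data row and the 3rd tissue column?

With rows sorted ascending by gene, row 3 is gene=SA9. tissue columns in first-appearance order: brain, lung, kidney, liver; column 3 is kidney.
Long rows with gene=SA9, tissue=kidney: 25.1 + 68.8 = 93.9.

93.9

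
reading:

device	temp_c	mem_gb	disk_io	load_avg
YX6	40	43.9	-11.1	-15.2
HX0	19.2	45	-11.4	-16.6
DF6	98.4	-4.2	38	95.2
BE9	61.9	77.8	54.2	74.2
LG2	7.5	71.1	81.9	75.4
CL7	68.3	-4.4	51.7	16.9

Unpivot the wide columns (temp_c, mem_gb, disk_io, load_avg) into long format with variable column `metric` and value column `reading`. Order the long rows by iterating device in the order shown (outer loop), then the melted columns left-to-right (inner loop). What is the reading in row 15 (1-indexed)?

54.2

24 rows total (6 × 4). Row 15: index ⌊(15-1)/4⌋ = 3 into device → BE9; (15-1) mod 4 = 2 into the melted columns → disk_io.
So row 15 is (BE9, disk_io, 54.2); reading = 54.2.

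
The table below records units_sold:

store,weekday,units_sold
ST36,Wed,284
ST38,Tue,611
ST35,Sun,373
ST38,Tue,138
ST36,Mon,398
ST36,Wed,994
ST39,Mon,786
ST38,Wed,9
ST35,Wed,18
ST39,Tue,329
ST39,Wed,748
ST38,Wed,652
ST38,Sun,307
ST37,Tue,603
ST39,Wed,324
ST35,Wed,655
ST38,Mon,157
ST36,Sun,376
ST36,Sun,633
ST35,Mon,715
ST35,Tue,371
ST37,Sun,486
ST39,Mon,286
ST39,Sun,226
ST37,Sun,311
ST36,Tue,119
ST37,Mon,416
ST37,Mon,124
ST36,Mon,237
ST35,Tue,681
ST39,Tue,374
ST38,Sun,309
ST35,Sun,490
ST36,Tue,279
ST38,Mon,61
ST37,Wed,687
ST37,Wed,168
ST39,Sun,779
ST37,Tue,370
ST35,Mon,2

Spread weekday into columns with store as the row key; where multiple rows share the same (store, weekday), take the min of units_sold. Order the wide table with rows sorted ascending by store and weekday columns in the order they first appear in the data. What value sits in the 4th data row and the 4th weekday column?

With rows sorted ascending by store, row 4 is store=ST38. weekday columns in first-appearance order: Wed, Tue, Sun, Mon; column 4 is Mon.
Long rows with store=ST38, weekday=Mon: min(157, 61) = 61.

61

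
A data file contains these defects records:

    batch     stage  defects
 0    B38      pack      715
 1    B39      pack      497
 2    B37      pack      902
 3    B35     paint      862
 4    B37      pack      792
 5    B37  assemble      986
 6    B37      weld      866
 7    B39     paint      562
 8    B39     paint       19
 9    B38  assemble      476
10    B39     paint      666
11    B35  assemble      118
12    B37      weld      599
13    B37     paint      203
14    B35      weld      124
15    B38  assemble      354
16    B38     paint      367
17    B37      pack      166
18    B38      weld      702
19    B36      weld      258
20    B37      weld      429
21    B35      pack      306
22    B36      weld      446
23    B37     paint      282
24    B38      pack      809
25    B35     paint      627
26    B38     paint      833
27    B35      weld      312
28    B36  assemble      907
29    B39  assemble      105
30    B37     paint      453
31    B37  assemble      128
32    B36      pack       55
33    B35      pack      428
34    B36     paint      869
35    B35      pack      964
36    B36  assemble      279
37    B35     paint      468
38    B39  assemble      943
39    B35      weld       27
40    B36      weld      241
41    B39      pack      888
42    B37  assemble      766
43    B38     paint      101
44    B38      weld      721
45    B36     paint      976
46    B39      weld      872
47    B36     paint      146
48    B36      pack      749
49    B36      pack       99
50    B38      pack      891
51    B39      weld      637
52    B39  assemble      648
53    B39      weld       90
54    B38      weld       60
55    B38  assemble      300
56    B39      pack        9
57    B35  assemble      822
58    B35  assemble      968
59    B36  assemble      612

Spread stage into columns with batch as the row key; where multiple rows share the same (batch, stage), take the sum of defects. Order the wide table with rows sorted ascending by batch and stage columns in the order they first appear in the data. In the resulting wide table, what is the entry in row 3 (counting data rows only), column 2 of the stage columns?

938

With rows sorted ascending by batch, row 3 is batch=B37. stage columns in first-appearance order: pack, paint, assemble, weld; column 2 is paint.
Long rows with batch=B37, stage=paint: 203 + 282 + 453 = 938.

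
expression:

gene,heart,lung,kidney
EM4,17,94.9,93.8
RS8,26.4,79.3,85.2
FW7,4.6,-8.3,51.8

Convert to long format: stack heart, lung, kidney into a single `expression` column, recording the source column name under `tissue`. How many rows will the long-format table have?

3 gene values × 3 melted columns = 9 rows.

9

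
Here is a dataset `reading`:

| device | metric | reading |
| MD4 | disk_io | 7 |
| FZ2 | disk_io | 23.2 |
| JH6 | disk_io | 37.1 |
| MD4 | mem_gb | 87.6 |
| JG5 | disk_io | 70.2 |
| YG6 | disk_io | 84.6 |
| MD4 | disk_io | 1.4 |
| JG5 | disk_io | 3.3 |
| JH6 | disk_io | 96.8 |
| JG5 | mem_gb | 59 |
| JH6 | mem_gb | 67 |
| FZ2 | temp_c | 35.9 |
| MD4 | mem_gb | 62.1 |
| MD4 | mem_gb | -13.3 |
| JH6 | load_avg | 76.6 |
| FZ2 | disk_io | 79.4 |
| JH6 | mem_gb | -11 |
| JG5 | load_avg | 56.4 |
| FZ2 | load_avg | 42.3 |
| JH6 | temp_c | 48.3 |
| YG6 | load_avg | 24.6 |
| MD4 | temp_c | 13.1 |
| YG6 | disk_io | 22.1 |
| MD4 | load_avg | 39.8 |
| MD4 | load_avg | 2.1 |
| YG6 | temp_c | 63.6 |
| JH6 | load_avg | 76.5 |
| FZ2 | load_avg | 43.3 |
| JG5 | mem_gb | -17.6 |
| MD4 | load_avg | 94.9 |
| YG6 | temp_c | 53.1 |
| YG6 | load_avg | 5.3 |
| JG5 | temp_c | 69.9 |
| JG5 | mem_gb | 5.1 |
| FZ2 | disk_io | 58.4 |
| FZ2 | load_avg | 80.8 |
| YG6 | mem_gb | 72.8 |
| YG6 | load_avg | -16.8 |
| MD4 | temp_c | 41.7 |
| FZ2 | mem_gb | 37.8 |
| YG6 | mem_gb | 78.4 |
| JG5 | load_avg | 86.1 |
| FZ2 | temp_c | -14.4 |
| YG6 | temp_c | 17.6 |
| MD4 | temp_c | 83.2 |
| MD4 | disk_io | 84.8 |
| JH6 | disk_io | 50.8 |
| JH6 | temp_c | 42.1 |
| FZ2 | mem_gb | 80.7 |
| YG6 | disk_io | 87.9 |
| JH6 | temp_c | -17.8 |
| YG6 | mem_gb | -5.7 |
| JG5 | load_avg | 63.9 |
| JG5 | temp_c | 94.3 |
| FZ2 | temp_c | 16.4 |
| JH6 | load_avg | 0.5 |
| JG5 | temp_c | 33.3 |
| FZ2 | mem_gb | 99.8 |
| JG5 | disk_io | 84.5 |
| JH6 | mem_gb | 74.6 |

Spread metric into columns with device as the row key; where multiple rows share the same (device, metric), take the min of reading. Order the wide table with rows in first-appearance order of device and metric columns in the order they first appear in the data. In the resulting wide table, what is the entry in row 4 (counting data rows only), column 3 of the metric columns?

With rows in first-appearance order of device, row 4 is device=JG5. metric columns in first-appearance order: disk_io, mem_gb, temp_c, load_avg; column 3 is temp_c.
Long rows with device=JG5, metric=temp_c: min(69.9, 94.3, 33.3) = 33.3.

33.3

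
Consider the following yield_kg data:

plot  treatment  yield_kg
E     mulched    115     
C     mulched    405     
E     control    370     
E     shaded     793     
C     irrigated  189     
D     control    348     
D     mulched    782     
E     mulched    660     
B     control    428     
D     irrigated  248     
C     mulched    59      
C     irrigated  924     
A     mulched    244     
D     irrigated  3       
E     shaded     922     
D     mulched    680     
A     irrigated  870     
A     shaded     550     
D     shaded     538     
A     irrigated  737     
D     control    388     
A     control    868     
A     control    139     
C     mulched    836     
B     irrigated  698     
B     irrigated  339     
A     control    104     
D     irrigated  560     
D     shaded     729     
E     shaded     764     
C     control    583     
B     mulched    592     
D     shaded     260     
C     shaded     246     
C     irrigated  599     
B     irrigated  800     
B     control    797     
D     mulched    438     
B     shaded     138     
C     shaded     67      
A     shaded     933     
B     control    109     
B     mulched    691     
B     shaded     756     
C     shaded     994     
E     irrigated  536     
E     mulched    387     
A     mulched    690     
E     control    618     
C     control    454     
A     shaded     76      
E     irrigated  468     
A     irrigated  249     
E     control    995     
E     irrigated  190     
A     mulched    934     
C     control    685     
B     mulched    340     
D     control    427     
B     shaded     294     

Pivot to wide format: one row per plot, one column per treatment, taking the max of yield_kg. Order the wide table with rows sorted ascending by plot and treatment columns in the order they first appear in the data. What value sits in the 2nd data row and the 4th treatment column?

With rows sorted ascending by plot, row 2 is plot=B. treatment columns in first-appearance order: mulched, control, shaded, irrigated; column 4 is irrigated.
Long rows with plot=B, treatment=irrigated: max(698, 339, 800) = 800.

800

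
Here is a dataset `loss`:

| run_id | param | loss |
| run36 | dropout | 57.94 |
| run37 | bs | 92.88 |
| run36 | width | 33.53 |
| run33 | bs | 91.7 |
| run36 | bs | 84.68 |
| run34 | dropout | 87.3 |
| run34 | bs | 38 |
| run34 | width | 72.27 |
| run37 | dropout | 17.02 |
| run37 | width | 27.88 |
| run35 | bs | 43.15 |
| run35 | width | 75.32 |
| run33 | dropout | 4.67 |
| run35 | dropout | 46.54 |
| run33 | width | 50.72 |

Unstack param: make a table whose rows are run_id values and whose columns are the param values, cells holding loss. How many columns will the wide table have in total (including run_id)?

1 column for run_id plus 3 distinct param values → 4 columns.

4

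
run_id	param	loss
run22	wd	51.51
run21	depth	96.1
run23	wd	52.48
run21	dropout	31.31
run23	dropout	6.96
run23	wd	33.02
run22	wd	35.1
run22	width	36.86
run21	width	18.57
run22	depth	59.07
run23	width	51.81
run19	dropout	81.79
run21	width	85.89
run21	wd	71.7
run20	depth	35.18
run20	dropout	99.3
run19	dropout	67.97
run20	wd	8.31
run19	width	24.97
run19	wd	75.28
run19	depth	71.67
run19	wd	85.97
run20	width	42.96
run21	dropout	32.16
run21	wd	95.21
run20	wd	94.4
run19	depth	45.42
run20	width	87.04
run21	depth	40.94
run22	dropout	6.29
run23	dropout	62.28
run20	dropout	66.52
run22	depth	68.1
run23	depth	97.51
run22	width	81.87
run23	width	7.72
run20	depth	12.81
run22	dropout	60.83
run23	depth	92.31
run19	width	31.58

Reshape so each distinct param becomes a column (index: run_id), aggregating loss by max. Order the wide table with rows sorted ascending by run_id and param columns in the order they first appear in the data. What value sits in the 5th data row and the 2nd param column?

97.51

With rows sorted ascending by run_id, row 5 is run_id=run23. param columns in first-appearance order: wd, depth, dropout, width; column 2 is depth.
Long rows with run_id=run23, param=depth: max(97.51, 92.31) = 97.51.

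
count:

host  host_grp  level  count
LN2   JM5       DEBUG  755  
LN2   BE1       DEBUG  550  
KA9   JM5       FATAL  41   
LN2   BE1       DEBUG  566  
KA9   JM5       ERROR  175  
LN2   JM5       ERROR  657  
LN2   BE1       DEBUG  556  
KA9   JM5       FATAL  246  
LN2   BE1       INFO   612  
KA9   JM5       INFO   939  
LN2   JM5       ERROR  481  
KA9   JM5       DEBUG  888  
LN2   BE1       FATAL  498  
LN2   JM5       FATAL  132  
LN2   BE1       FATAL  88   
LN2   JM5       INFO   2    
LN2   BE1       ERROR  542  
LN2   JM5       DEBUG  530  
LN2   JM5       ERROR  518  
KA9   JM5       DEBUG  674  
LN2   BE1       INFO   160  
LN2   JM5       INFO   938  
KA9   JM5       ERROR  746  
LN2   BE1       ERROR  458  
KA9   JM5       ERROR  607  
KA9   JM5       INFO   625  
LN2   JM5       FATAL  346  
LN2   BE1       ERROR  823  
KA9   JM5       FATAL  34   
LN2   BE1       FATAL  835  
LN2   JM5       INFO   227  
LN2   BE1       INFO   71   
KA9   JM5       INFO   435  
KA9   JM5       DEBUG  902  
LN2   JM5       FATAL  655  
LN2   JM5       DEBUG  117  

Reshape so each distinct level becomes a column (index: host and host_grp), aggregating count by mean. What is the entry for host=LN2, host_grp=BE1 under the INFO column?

281

Rows with host=LN2, host_grp=BE1 and level=INFO: count values are 612, 160, 71.
(612 + 160 + 71) / 3 = 281.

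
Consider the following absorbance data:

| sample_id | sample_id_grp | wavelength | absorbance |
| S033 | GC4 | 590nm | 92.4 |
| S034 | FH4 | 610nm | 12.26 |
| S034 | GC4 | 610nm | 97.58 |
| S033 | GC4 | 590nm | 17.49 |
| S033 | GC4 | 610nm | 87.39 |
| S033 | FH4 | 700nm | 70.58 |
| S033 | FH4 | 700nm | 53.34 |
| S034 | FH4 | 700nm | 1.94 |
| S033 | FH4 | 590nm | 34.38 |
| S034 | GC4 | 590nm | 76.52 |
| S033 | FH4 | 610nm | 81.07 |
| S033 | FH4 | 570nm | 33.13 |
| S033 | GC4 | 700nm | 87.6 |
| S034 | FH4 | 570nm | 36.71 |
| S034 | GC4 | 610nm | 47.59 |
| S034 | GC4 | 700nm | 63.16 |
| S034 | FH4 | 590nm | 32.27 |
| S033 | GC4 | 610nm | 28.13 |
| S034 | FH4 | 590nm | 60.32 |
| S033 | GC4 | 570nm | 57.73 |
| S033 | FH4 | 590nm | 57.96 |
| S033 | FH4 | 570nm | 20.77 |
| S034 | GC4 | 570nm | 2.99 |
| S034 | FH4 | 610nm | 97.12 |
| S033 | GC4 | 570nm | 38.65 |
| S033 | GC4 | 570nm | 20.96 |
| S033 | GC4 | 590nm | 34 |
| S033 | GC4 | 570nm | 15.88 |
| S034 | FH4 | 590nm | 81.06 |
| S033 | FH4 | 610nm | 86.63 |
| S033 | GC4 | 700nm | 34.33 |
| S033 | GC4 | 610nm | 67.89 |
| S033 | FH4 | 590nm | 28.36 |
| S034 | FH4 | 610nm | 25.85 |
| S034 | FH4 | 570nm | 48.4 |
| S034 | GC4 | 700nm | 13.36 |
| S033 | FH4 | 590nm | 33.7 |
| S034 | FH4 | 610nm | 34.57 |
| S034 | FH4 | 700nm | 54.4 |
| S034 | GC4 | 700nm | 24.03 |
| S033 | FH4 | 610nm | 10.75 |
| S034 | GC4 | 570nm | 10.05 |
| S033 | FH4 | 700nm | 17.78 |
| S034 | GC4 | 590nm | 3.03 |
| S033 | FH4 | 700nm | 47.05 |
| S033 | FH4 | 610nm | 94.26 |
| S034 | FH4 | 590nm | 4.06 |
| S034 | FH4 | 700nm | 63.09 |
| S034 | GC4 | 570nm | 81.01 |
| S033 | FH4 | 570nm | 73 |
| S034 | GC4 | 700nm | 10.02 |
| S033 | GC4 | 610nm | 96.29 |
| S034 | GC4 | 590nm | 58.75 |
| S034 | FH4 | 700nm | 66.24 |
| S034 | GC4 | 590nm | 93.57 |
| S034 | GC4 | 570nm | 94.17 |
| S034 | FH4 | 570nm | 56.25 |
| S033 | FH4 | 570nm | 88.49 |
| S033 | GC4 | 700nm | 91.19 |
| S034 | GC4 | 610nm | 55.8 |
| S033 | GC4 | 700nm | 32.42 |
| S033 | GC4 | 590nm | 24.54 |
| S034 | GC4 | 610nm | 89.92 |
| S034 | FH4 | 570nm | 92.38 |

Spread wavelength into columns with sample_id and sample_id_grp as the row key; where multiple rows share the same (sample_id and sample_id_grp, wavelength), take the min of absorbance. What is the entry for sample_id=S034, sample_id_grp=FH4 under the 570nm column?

Rows with sample_id=S034, sample_id_grp=FH4 and wavelength=570nm: absorbance values are 36.71, 48.4, 56.25, 92.38.
min(36.71, 48.4, 56.25, 92.38) = 36.71.

36.71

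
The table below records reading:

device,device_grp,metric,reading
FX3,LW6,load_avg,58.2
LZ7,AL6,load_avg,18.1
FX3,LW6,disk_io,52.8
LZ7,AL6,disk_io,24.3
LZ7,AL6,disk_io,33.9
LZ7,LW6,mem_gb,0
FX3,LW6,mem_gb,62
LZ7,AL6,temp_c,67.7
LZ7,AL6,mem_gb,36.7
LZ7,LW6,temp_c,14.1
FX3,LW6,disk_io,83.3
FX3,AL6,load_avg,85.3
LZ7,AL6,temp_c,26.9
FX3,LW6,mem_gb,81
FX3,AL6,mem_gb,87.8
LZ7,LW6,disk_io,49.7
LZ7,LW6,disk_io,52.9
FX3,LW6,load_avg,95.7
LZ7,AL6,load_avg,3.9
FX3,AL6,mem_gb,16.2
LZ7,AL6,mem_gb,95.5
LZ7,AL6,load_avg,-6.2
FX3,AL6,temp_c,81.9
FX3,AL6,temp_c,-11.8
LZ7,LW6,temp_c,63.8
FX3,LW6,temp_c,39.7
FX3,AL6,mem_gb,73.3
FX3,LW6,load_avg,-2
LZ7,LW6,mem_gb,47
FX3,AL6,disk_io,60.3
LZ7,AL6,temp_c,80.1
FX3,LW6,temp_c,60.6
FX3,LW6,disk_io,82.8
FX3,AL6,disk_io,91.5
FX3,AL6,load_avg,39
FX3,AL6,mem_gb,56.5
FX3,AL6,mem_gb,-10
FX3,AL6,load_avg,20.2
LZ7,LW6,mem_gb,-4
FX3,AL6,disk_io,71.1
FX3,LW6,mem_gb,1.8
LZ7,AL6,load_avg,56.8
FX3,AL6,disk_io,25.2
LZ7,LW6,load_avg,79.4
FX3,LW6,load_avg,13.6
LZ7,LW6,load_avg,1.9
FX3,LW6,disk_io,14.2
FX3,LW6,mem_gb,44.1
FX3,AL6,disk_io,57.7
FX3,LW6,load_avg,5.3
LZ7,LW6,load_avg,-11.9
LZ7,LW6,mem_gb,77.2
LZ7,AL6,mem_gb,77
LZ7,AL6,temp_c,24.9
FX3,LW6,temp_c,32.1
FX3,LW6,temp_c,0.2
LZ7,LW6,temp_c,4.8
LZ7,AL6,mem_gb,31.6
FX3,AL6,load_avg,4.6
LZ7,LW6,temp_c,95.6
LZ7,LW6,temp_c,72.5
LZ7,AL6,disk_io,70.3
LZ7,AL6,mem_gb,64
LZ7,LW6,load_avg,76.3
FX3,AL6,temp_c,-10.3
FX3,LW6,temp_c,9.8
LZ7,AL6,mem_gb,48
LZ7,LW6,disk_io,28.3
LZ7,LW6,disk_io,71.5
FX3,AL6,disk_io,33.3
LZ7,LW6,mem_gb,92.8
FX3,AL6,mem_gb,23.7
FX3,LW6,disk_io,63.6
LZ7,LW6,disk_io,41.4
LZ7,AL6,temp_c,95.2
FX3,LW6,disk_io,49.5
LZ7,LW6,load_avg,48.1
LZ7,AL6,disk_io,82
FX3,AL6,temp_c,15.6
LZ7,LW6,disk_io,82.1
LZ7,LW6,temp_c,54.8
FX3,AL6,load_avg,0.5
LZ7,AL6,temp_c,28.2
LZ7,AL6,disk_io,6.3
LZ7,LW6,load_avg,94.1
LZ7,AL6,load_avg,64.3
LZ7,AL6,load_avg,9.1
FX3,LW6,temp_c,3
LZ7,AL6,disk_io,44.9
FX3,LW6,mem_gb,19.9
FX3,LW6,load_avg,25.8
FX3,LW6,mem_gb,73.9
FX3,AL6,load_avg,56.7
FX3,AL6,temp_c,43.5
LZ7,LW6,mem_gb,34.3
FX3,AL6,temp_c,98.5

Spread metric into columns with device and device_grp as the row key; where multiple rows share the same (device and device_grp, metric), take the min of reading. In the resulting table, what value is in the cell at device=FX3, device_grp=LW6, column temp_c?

Rows with device=FX3, device_grp=LW6 and metric=temp_c: reading values are 39.7, 60.6, 32.1, 0.2, 9.8, 3.
min(39.7, 60.6, 32.1, 0.2, 9.8, 3) = 0.2.

0.2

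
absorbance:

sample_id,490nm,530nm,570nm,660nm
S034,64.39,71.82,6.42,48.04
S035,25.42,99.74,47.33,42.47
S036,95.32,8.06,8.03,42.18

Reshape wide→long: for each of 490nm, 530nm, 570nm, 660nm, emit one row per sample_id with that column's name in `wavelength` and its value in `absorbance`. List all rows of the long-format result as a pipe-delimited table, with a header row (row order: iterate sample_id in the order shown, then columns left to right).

| sample_id | wavelength | absorbance |
| S034 | 490nm | 64.39 |
| S034 | 530nm | 71.82 |
| S034 | 570nm | 6.42 |
| S034 | 660nm | 48.04 |
| S035 | 490nm | 25.42 |
| S035 | 530nm | 99.74 |
| S035 | 570nm | 47.33 |
| S035 | 660nm | 42.47 |
| S036 | 490nm | 95.32 |
| S036 | 530nm | 8.06 |
| S036 | 570nm | 8.03 |
| S036 | 660nm | 42.18 |

Each (sample_id, column) pair becomes one row: 3 × 4 = 12 rows.
For example, (S034, 490nm) → absorbance=64.39.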